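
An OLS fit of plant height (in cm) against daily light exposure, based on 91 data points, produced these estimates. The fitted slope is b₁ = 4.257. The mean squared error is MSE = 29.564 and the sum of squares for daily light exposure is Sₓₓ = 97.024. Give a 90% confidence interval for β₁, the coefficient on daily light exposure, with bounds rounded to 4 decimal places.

(3.3395, 5.1745)

SE(b₁) = √(MSE/Sₓₓ) = √(29.564/97.024) = 0.552004.
df = n − 2 = 89.
t* = t_{0.05, 89} = 1.662155.
Margin = t* × SE = 1.662155 × 0.552004 = 0.917516.
CI: 4.257 ± 0.917516 → (3.3395, 5.1745).
With 90% confidence, each one-unit increase in daily light exposure is associated with a change of between 3.3395 and 5.1745 cm in plant height.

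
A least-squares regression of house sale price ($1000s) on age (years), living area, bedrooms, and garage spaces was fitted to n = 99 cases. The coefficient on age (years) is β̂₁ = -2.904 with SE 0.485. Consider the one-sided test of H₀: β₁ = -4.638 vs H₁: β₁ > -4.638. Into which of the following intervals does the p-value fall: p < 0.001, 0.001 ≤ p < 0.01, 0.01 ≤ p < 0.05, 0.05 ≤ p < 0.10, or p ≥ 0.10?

t = (-2.904 − (-4.638)) / 0.485 = 3.575.
df = n − k − 1 = 99 − 4 − 1 = 94.
One-sided p = P(T_{94} > t) ≈ 0.0003.
So p < 0.001.

p < 0.001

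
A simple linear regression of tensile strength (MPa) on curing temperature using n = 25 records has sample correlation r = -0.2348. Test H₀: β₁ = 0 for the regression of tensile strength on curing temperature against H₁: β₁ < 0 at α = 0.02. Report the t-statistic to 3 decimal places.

t = r·√(n − 2)/√(1 − r²) = -0.2348·√23/√0.944869 = -1.158.
df = n − 2 = 23.
One-sided p ≈ 0.1293, which is ≥ 0.02, so fail to reject H₀.
The data do not give significant evidence of a linear association between curing temperature and tensile strength.

t = -1.158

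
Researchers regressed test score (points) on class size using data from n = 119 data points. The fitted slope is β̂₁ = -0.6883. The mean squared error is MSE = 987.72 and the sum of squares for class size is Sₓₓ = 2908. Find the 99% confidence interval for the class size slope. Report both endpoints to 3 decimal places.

(-2.214, 0.838)

SE(β̂₁) = √(MSE/Sₓₓ) = √(987.72/2908) = 0.5828.
df = n − 2 = 117.
t* = t_{0.005, 117} = 2.618504.
Margin = t* × SE = 2.618504 × 0.5828 = 1.52606.
CI: -0.6883 ± 1.52606 → (-2.214, 0.838).
With 99% confidence, each one-unit increase in class size is associated with a change of between -2.214 and 0.838 points in test score.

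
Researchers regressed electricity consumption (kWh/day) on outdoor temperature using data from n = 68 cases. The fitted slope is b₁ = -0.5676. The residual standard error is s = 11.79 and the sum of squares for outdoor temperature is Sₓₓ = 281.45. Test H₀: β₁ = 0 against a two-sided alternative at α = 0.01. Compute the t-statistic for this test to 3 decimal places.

SE(b₁) = s/√Sₓₓ = 11.79/√281.45 = 0.70277.
t = -0.5676 / 0.70277 = -0.808.
df = n − 2 = 66.
Two-sided p ≈ 0.4222, which is ≥ 0.01, so fail to reject H₀.
The data do not give significant evidence of an association between outdoor temperature and electricity consumption.

t = -0.808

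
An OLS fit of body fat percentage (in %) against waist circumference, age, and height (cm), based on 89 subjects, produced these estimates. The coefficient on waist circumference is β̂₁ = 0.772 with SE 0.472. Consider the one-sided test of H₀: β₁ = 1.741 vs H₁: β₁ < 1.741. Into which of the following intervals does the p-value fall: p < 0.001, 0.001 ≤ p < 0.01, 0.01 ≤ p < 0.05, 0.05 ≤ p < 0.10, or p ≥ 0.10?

0.01 ≤ p < 0.05

t = (0.772 − 1.741) / 0.472 = -2.053.
df = n − k − 1 = 89 − 3 − 1 = 85.
One-sided p = P(T_{85} < t) ≈ 0.0216.
So 0.01 ≤ p < 0.05.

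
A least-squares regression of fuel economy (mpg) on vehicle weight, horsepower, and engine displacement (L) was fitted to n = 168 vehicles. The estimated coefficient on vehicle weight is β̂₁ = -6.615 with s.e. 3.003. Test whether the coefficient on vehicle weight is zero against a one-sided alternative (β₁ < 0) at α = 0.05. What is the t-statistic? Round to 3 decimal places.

t = -2.203

H₀: β₁ = 0 vs H₁: β₁ < 0.
t = (β̂₁ − β₁⁰)/SE = -6.615 / 3.003 = -2.203.
df = n − k − 1 = 168 − 3 − 1 = 164.
One-sided p ≈ 0.0145, which is < 0.05, so reject H₀.
There is evidence that the true slope on vehicle weight is negative, holding the other predictors fixed.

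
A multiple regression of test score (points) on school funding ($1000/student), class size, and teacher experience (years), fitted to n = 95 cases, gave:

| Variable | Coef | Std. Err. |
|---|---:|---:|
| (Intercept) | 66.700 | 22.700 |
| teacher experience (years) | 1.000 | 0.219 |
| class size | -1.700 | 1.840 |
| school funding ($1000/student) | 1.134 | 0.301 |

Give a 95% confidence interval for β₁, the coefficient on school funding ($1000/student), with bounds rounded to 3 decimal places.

(0.536, 1.732)

Read off: b = 1.134, SE = 0.301 for school funding ($1000/student).
df = n − k − 1 = 95 − 3 − 1 = 91.
t* = t_{0.025, 91} = 1.986377.
Margin = t* × SE = 1.986377 × 0.301 = 0.59790.
CI: 1.134 ± 0.59790 → (0.536, 1.732).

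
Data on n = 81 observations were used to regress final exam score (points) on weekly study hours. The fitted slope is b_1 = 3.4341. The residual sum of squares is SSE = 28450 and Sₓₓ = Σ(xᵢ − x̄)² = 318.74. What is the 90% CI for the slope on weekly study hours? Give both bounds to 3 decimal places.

(1.665, 5.203)

MSE = SSE/(n − 2) = 28450/79 = 360.127.
SE(b_1) = √(MSE/Sₓₓ) = √(360.127/318.74) = 1.06294.
df = n − 2 = 79.
t* = t_{0.05, 79} = 1.664371.
Margin = t* × SE = 1.664371 × 1.06294 = 1.76913.
CI: 3.4341 ± 1.76913 → (1.665, 5.203).
With 90% confidence, each one-unit increase in weekly study hours is associated with a change of between 1.665 and 5.203 points in final exam score.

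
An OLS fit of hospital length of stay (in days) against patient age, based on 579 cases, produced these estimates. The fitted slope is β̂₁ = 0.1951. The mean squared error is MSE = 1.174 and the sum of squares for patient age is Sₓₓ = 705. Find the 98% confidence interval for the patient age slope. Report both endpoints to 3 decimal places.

SE(β̂₁) = √(MSE/Sₓₓ) = √(1.174/705) = 0.0408075.
df = n − 2 = 577.
t* = t_{0.01, 577} = 2.332828.
Margin = t* × SE = 2.332828 × 0.0408075 = 0.09520.
CI: 0.1951 ± 0.09520 → (0.100, 0.290).
With 98% confidence, each one-unit increase in patient age is associated with a change of between 0.100 and 0.290 days in hospital length of stay.

(0.100, 0.290)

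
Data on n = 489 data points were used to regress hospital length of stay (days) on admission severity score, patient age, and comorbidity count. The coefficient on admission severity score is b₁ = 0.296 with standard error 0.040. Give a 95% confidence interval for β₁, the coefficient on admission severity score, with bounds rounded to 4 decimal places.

(0.2174, 0.3746)

df = n − k − 1 = 489 − 3 − 1 = 485.
t* = t_{0.025, 485} = 1.964867.
Margin = t* × SE = 1.964867 × 0.040 = 0.078595.
CI: 0.296 ± 0.078595 → (0.2174, 0.3746).
With 95% confidence, each one-unit increase in admission severity score is associated with a change of between 0.2174 and 0.3746 days in hospital length of stay, holding the other predictors fixed.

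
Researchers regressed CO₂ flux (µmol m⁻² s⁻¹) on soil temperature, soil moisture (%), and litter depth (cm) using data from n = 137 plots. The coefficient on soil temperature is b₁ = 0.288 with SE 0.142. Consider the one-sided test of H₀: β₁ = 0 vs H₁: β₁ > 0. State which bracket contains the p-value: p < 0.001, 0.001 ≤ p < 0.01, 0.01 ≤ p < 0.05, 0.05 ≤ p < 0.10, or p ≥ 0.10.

0.01 ≤ p < 0.05

t = 0.288 / 0.142 = 2.028.
df = n − k − 1 = 137 − 3 − 1 = 133.
One-sided p = P(T_{133} > t) ≈ 0.0223.
So 0.01 ≤ p < 0.05.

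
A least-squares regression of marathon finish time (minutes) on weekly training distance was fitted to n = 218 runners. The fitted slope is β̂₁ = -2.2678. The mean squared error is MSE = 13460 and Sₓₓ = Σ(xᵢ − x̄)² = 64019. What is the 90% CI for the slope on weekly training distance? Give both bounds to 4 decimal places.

(-3.0253, -1.5103)

SE(β̂₁) = √(MSE/Sₓₓ) = √(13460/64019) = 0.45853.
df = n − 2 = 216.
t* = t_{0.05, 216} = 1.651939.
Margin = t* × SE = 1.651939 × 0.45853 = 0.757464.
CI: -2.2678 ± 0.757464 → (-3.0253, -1.5103).
With 90% confidence, each one-unit increase in weekly training distance is associated with a change of between -3.0253 and -1.5103 minutes in marathon finish time.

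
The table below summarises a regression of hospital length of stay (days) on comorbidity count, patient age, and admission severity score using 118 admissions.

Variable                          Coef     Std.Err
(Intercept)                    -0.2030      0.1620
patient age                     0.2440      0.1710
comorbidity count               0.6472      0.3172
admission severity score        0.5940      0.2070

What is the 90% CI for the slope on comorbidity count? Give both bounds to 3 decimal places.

Read off: b = 0.6472, SE = 0.3172 for comorbidity count.
df = n − k − 1 = 118 − 3 − 1 = 114.
t* = t_{0.05, 114} = 1.65833.
Margin = t* × SE = 1.65833 × 0.3172 = 0.52602.
CI: 0.6472 ± 0.52602 → (0.121, 1.173).

(0.121, 1.173)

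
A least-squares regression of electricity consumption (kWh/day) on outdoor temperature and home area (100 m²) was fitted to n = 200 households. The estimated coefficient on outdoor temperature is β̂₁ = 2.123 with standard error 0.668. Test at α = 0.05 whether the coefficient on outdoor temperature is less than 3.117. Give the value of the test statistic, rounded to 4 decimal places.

t = -1.4880

H₀: β₁ = 3.117 vs H₁: β₁ < 3.117.
t = (β̂₁ − β₁⁰)/SE = (2.123 − 3.117) / 0.668 = -1.4880.
df = n − k − 1 = 200 − 2 − 1 = 197.
One-sided p ≈ 0.0692, which is ≥ 0.05, so fail to reject H₀.
The data do not give significant evidence that the true slope on outdoor temperature is below 3.117 kWh/day per unit, holding the other predictors fixed.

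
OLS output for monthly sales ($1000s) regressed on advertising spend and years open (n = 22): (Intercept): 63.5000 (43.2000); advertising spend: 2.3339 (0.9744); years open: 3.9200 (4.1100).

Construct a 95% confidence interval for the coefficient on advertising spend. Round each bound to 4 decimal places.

Read off: b = 2.3339, SE = 0.9744 for advertising spend.
df = n − k − 1 = 22 − 2 − 1 = 19.
t* = t_{0.025, 19} = 2.093024.
Margin = t* × SE = 2.093024 × 0.9744 = 2.039443.
CI: 2.3339 ± 2.039443 → (0.2945, 4.3733).

(0.2945, 4.3733)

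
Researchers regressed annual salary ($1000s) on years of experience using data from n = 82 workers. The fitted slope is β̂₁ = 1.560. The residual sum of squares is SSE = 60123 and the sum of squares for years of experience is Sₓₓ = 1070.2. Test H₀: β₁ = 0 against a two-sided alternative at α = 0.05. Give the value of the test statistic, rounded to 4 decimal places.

t = 1.8616

MSE = SSE/(n − 2) = 60123/80 = 751.538.
SE(β̂₁) = √(MSE/Sₓₓ) = √(751.538/1070.2) = 0.837998.
t = 1.560 / 0.837998 = 1.8616.
df = n − 2 = 80.
Two-sided p ≈ 0.0663, which is ≥ 0.05, so fail to reject H₀.
The data do not give significant evidence of an association between years of experience and annual salary.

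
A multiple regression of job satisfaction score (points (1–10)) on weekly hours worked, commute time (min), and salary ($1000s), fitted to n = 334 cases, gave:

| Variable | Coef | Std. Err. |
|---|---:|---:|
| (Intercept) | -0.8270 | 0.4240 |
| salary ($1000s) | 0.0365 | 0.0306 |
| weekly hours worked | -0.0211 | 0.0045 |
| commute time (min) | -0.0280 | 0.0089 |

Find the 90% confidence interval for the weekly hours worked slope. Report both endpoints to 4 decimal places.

(-0.0285, -0.0137)

Read off: b = -0.0211, SE = 0.0045 for weekly hours worked.
df = n − k − 1 = 334 − 3 − 1 = 330.
t* = t_{0.05, 330} = 1.649484.
Margin = t* × SE = 1.649484 × 0.0045 = 0.007423.
CI: -0.0211 ± 0.007423 → (-0.0285, -0.0137).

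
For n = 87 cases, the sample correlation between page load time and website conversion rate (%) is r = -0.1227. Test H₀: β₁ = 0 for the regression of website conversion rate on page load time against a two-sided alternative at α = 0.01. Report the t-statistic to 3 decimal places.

t = r·√(n − 2)/√(1 − r²) = -0.1227·√85/√0.984945 = -1.140.
df = n − 2 = 85.
Two-sided p ≈ 0.2576, which is ≥ 0.01, so fail to reject H₀.
The data do not give significant evidence of a linear association between page load time and website conversion rate.

t = -1.140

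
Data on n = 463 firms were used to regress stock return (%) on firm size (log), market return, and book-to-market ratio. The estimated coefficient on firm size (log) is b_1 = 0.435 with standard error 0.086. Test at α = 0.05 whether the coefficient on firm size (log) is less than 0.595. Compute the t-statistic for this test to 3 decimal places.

H₀: β₁ = 0.595 vs H₁: β₁ < 0.595.
t = (b_1 − β₁⁰)/SE = (0.435 − 0.595) / 0.086 = -1.860.
df = n − k − 1 = 463 − 3 − 1 = 459.
One-sided p ≈ 0.0317, which is < 0.05, so reject H₀.
There is evidence that the true slope on firm size (log) is below 0.595 % per unit, holding the other predictors fixed.

t = -1.860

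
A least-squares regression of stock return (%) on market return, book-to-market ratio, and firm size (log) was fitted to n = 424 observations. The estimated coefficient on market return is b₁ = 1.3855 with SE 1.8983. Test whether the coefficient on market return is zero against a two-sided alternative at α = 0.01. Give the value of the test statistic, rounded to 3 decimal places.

H₀: β₁ = 0 vs H₁: β₁ ≠ 0.
t = (b₁ − β₁⁰)/SE = 1.3855 / 1.8983 = 0.730.
df = n − k − 1 = 424 − 3 − 1 = 420.
Two-sided p ≈ 0.4659, which is ≥ 0.01, so fail to reject H₀.
The data do not give significant evidence of an association between market return and stock return, after adjusting for the other predictors.

t = 0.730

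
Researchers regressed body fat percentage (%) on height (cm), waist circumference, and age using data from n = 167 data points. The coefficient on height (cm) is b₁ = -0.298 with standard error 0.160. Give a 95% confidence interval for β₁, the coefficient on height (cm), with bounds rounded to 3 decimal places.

(-0.614, 0.018)

df = n − k − 1 = 167 − 3 − 1 = 163.
t* = t_{0.025, 163} = 1.974625.
Margin = t* × SE = 1.974625 × 0.160 = 0.31594.
CI: -0.298 ± 0.31594 → (-0.614, 0.018).
With 95% confidence, each one-unit increase in height (cm) is associated with a change of between -0.614 and 0.018 % in body fat percentage, holding the other predictors fixed.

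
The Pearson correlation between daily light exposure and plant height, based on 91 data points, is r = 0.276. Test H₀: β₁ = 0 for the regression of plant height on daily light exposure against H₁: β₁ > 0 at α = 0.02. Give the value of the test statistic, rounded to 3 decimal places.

t = 2.709

t = r·√(n − 2)/√(1 − r²) = 0.276·√89/√0.923824 = 2.709.
df = n − 2 = 89.
One-sided p ≈ 0.0040, which is < 0.02, so reject H₀.
There is evidence of a linear association between daily light exposure and plant height.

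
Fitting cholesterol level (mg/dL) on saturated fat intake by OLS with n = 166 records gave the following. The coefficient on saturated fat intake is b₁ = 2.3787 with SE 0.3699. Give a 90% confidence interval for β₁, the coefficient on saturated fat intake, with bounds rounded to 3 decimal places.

(1.767, 2.991)

df = n − 2 = 166 − 2 = 164.
t* = t_{0.05, 164} = 1.654198.
Margin = t* × SE = 1.654198 × 0.3699 = 0.61189.
CI: 2.3787 ± 0.61189 → (1.767, 2.991).
With 90% confidence, each one-unit increase in saturated fat intake is associated with a change of between 1.767 and 2.991 mg/dL in cholesterol level.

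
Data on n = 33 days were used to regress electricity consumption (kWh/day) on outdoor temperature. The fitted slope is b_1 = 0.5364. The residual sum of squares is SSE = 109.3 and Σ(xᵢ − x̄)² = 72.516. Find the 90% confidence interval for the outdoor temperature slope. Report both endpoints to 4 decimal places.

(0.1625, 0.9103)

MSE = SSE/(n − 2) = 109.3/31 = 3.52581.
SE(b_1) = √(MSE/Sₓₓ) = √(3.52581/72.516) = 0.220502.
df = n − 2 = 31.
t* = t_{0.05, 31} = 1.695519.
Margin = t* × SE = 1.695519 × 0.220502 = 0.373865.
CI: 0.5364 ± 0.373865 → (0.1625, 0.9103).
With 90% confidence, each one-unit increase in outdoor temperature is associated with a change of between 0.1625 and 0.9103 kWh/day in electricity consumption.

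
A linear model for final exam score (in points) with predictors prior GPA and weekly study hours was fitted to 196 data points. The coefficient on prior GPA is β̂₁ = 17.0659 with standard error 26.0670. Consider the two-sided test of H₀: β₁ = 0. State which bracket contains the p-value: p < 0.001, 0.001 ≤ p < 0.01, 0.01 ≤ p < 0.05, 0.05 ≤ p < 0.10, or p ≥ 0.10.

t = 17.0659 / 26.0670 = 0.655.
df = n − k − 1 = 196 − 2 − 1 = 193.
Two-sided p = 2·P(T_{193} > |t|) ≈ 0.5134.
So p ≥ 0.10.

p ≥ 0.10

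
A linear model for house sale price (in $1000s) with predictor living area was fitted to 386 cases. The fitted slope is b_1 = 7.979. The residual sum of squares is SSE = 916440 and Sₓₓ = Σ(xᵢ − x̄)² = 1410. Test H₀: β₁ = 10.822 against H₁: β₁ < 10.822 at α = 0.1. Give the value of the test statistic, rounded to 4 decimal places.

t = -2.1852

MSE = SSE/(n − 2) = 916440/384 = 2386.56.
SE(b_1) = √(MSE/Sₓₓ) = √(2386.56/1410) = 1.301.
t = (7.979 − 10.822) / 1.301 = -2.1852.
df = n − 2 = 384.
One-sided p ≈ 0.0147, which is < 0.1, so reject H₀.
There is evidence that the true slope on living area is below 10.822 $1000s per unit.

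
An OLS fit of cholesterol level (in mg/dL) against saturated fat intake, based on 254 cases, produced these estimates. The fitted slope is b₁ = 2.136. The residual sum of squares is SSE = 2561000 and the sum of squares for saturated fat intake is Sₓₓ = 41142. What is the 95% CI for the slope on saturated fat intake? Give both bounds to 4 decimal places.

MSE = SSE/(n − 2) = 2561000/252 = 10162.7.
SE(b₁) = √(MSE/Sₓₓ) = √(10162.7/41142) = 0.497006.
df = n − 2 = 252.
t* = t_{0.025, 252} = 1.969422.
Margin = t* × SE = 1.969422 × 0.497006 = 0.978815.
CI: 2.136 ± 0.978815 → (1.1572, 3.1148).
With 95% confidence, each one-unit increase in saturated fat intake is associated with a change of between 1.1572 and 3.1148 mg/dL in cholesterol level.

(1.1572, 3.1148)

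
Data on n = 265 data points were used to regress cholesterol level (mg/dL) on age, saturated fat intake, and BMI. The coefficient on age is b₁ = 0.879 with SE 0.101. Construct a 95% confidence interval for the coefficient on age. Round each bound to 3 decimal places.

(0.680, 1.078)

df = n − k − 1 = 265 − 3 − 1 = 261.
t* = t_{0.025, 261} = 1.969095.
Margin = t* × SE = 1.969095 × 0.101 = 0.19888.
CI: 0.879 ± 0.19888 → (0.680, 1.078).
With 95% confidence, each one-unit increase in age is associated with a change of between 0.680 and 1.078 mg/dL in cholesterol level, holding the other predictors fixed.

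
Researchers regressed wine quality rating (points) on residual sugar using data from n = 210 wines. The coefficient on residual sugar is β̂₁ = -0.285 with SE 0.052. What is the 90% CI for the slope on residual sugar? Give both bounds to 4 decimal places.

(-0.3709, -0.1991)

df = n − 2 = 210 − 2 = 208.
t* = t_{0.05, 208} = 1.652212.
Margin = t* × SE = 1.652212 × 0.052 = 0.085915.
CI: -0.285 ± 0.085915 → (-0.3709, -0.1991).
With 90% confidence, each one-unit increase in residual sugar is associated with a change of between -0.3709 and -0.1991 points in wine quality rating.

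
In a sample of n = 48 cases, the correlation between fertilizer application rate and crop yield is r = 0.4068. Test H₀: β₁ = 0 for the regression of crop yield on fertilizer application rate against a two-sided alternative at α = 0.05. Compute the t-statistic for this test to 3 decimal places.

t = 3.020

t = r·√(n − 2)/√(1 − r²) = 0.4068·√46/√0.834514 = 3.020.
df = n − 2 = 46.
Two-sided p ≈ 0.0041, which is < 0.05, so reject H₀.
There is evidence of a linear association between fertilizer application rate and crop yield.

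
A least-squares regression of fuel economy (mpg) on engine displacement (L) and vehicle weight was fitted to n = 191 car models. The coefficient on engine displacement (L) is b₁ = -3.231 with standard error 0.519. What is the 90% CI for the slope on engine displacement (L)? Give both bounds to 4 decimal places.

(-4.0889, -2.3731)

df = n − k − 1 = 191 − 2 − 1 = 188.
t* = t_{0.05, 188} = 1.652999.
Margin = t* × SE = 1.652999 × 0.519 = 0.857907.
CI: -3.231 ± 0.857907 → (-4.0889, -2.3731).
With 90% confidence, each one-unit increase in engine displacement (L) is associated with a change of between -4.0889 and -2.3731 mpg in fuel economy, holding the other predictors fixed.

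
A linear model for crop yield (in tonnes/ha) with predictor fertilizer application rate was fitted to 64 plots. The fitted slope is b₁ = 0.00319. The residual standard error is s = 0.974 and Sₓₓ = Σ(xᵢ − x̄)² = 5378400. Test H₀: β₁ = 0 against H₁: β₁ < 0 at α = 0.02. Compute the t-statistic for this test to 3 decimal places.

SE(b₁) = s/√Sₓₓ = 0.974/√5378400 = 0.000419984.
t = 0.00319 / 0.000419984 = 7.596.
df = n − 2 = 62.
One-sided p ≈ 1.0000, which is ≥ 0.02, so fail to reject H₀.
The data do not give significant evidence that the true slope on fertilizer application rate is negative.

t = 7.596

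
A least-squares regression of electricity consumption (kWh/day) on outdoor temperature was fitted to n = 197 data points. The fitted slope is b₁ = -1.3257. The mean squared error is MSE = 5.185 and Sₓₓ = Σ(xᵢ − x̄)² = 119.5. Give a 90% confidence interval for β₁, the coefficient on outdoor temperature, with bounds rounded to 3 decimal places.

SE(b₁) = √(MSE/Sₓₓ) = √(5.185/119.5) = 0.208301.
df = n − 2 = 195.
t* = t_{0.05, 195} = 1.652705.
Margin = t* × SE = 1.652705 × 0.208301 = 0.34426.
CI: -1.3257 ± 0.34426 → (-1.670, -0.981).
With 90% confidence, each one-unit increase in outdoor temperature is associated with a change of between -1.670 and -0.981 kWh/day in electricity consumption.

(-1.670, -0.981)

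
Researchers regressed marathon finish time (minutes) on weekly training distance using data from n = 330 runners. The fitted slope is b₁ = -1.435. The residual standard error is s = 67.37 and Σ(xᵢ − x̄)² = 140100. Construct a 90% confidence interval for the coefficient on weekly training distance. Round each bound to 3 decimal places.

(-1.732, -1.138)

SE(b₁) = s/√Sₓₓ = 67.37/√140100 = 0.17999.
df = n − 2 = 328.
t* = t_{0.05, 328} = 1.649512.
Margin = t* × SE = 1.649512 × 0.17999 = 0.29690.
CI: -1.435 ± 0.29690 → (-1.732, -1.138).
With 90% confidence, each one-unit increase in weekly training distance is associated with a change of between -1.732 and -1.138 minutes in marathon finish time.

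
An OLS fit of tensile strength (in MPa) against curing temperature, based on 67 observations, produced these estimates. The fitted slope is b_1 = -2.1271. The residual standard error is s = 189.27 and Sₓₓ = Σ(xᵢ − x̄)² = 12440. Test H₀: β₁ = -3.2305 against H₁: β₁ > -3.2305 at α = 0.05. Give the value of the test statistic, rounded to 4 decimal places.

SE(b_1) = s/√Sₓₓ = 189.27/√12440 = 1.69696.
t = (-2.1271 − (-3.2305)) / 1.69696 = 0.6502.
df = n − 2 = 65.
One-sided p ≈ 0.2589, which is ≥ 0.05, so fail to reject H₀.
The data do not give significant evidence that the true slope on curing temperature exceeds -3.2305 MPa per unit.

t = 0.6502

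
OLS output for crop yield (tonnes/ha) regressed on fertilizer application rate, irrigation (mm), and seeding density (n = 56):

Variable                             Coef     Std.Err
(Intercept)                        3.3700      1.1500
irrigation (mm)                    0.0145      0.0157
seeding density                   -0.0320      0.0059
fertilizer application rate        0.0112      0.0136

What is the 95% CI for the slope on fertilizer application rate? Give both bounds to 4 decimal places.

(-0.0161, 0.0385)

Read off: b = 0.0112, SE = 0.0136 for fertilizer application rate.
df = n − k − 1 = 56 − 3 − 1 = 52.
t* = t_{0.025, 52} = 2.006647.
Margin = t* × SE = 2.006647 × 0.0136 = 0.027290.
CI: 0.0112 ± 0.027290 → (-0.0161, 0.0385).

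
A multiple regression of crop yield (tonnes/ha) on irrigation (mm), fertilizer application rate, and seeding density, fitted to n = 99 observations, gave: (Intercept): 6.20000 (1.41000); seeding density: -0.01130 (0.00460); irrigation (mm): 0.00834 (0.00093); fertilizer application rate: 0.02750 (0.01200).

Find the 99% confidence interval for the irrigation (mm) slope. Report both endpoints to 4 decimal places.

Read off: b = 0.00834, SE = 0.00093 for irrigation (mm).
df = n − k − 1 = 99 − 3 − 1 = 95.
t* = t_{0.005, 95} = 2.628576.
Margin = t* × SE = 2.628576 × 0.00093 = 0.002445.
CI: 0.00834 ± 0.002445 → (0.0059, 0.0108).

(0.0059, 0.0108)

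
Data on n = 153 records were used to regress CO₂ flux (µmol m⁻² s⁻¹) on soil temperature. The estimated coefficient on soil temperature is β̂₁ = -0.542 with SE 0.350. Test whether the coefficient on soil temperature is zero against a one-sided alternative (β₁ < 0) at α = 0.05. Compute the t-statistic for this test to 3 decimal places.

t = -1.549

H₀: β₁ = 0 vs H₁: β₁ < 0.
t = (β̂₁ − β₁⁰)/SE = -0.542 / 0.350 = -1.549.
df = n − 2 = 153 − 2 = 151.
One-sided p ≈ 0.0618, which is ≥ 0.05, so fail to reject H₀.
The data do not give significant evidence that the true slope on soil temperature is negative.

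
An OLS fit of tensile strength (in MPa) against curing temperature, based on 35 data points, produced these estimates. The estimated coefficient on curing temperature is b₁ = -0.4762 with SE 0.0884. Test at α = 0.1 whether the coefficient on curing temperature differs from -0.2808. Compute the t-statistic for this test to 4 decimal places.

t = -2.2104

H₀: β₁ = -0.2808 vs H₁: β₁ ≠ -0.2808.
t = (b₁ − β₁⁰)/SE = (-0.4762 − (-0.2808)) / 0.0884 = -2.2104.
df = n − 2 = 35 − 2 = 33.
Two-sided p ≈ 0.0341, which is < 0.1, so reject H₀.
There is evidence that the true slope on curing temperature differs from -0.2808 MPa per unit.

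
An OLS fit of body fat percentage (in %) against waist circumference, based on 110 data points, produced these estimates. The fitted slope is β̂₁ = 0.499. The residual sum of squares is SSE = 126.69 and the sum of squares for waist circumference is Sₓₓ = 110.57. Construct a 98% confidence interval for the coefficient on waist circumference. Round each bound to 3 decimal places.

(0.256, 0.742)

MSE = SSE/(n − 2) = 126.69/108 = 1.17306.
SE(β̂₁) = √(MSE/Sₓₓ) = √(1.17306/110.57) = 0.103001.
df = n − 2 = 108.
t* = t_{0.01, 108} = 2.361372.
Margin = t* × SE = 2.361372 × 0.103001 = 0.24322.
CI: 0.499 ± 0.24322 → (0.256, 0.742).
With 98% confidence, each one-unit increase in waist circumference is associated with a change of between 0.256 and 0.742 % in body fat percentage.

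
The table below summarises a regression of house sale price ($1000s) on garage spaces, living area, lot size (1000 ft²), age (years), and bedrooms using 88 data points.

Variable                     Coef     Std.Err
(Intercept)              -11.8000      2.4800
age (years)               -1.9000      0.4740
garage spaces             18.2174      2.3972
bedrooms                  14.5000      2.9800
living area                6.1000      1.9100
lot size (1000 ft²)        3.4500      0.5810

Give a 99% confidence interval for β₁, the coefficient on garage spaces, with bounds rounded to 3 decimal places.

Read off: b = 18.2174, SE = 2.3972 for garage spaces.
df = n − k − 1 = 88 − 5 − 1 = 82.
t* = t_{0.005, 82} = 2.637123.
Margin = t* × SE = 2.637123 × 2.3972 = 6.32171.
CI: 18.2174 ± 6.32171 → (11.896, 24.539).

(11.896, 24.539)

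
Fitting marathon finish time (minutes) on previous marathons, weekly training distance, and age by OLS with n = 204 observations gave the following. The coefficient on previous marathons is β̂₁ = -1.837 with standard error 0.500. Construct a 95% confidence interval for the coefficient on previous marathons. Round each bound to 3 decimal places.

(-2.823, -0.851)

df = n − k − 1 = 204 − 3 − 1 = 200.
t* = t_{0.025, 200} = 1.971896.
Margin = t* × SE = 1.971896 × 0.500 = 0.98595.
CI: -1.837 ± 0.98595 → (-2.823, -0.851).
With 95% confidence, each one-unit increase in previous marathons is associated with a change of between -2.823 and -0.851 minutes in marathon finish time, holding the other predictors fixed.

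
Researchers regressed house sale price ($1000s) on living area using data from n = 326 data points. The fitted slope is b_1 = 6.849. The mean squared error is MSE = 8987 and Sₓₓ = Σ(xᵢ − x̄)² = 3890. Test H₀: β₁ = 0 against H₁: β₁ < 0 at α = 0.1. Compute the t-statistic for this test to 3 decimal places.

SE(b_1) = √(MSE/Sₓₓ) = √(8987/3890) = 1.51996.
t = 6.849 / 1.51996 = 4.506.
df = n − 2 = 324.
One-sided p ≈ 1.0000, which is ≥ 0.1, so fail to reject H₀.
The data do not give significant evidence that the true slope on living area is negative.

t = 4.506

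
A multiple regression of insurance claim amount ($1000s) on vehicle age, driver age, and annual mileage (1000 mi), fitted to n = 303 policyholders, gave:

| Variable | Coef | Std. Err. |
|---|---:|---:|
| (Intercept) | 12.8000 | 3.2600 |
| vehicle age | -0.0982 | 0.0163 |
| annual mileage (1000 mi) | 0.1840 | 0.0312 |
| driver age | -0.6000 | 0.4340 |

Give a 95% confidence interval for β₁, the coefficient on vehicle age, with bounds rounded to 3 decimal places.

(-0.130, -0.066)

Read off: b = -0.0982, SE = 0.0163 for vehicle age.
df = n − k − 1 = 303 − 3 − 1 = 299.
t* = t_{0.025, 299} = 1.96793.
Margin = t* × SE = 1.96793 × 0.0163 = 0.03208.
CI: -0.0982 ± 0.03208 → (-0.130, -0.066).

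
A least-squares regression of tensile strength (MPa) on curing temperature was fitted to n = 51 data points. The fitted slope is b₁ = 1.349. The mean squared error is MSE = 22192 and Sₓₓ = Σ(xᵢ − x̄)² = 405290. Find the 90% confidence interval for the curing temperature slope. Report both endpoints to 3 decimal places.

(0.957, 1.741)

SE(b₁) = √(MSE/Sₓₓ) = √(22192/405290) = 0.234.
df = n − 2 = 49.
t* = t_{0.05, 49} = 1.676551.
Margin = t* × SE = 1.676551 × 0.234 = 0.39231.
CI: 1.349 ± 0.39231 → (0.957, 1.741).
With 90% confidence, each one-unit increase in curing temperature is associated with a change of between 0.957 and 1.741 MPa in tensile strength.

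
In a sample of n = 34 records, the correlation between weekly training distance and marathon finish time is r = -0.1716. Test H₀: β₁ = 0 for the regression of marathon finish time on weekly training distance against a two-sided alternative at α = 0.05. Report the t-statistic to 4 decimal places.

t = -0.9853

t = r·√(n − 2)/√(1 − r²) = -0.1716·√32/√0.970553 = -0.9853.
df = n − 2 = 32.
Two-sided p ≈ 0.3319, which is ≥ 0.05, so fail to reject H₀.
The data do not give significant evidence of a linear association between weekly training distance and marathon finish time.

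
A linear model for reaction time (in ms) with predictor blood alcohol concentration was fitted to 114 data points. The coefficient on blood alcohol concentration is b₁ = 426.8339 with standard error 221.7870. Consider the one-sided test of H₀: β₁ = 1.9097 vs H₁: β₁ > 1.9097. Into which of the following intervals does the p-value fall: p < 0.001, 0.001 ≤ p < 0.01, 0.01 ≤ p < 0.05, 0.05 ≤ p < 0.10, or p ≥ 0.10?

0.01 ≤ p < 0.05

t = (426.8339 − 1.9097) / 221.7870 = 1.916.
df = n − 2 = 114 − 2 = 112.
One-sided p = P(T_{112} > t) ≈ 0.0290.
So 0.01 ≤ p < 0.05.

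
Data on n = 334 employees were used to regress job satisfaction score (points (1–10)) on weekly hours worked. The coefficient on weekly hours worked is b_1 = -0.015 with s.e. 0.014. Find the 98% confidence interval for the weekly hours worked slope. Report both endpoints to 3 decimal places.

df = n − 2 = 334 − 2 = 332.
t* = t_{0.01, 332} = 2.337632.
Margin = t* × SE = 2.337632 × 0.014 = 0.03273.
CI: -0.015 ± 0.03273 → (-0.048, 0.018).
With 98% confidence, each one-unit increase in weekly hours worked is associated with a change of between -0.048 and 0.018 points (1–10) in job satisfaction score.

(-0.048, 0.018)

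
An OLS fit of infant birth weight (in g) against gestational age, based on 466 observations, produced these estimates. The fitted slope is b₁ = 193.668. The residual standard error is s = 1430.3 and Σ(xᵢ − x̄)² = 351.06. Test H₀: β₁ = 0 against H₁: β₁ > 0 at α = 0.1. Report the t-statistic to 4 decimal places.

t = 2.5370

SE(b₁) = s/√Sₓₓ = 1430.3/√351.06 = 76.3372.
t = 193.668 / 76.3372 = 2.5370.
df = n − 2 = 464.
One-sided p ≈ 0.0058, which is < 0.1, so reject H₀.
There is evidence that the true slope on gestational age is positive.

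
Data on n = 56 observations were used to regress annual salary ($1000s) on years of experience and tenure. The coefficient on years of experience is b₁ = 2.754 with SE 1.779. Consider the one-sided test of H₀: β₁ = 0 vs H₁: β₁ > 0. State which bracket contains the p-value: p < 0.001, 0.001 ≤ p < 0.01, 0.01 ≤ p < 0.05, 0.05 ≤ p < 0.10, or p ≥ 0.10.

0.05 ≤ p < 0.10

t = 2.754 / 1.779 = 1.548.
df = n − k − 1 = 56 − 2 − 1 = 53.
One-sided p = P(T_{53} > t) ≈ 0.0638.
So 0.05 ≤ p < 0.10.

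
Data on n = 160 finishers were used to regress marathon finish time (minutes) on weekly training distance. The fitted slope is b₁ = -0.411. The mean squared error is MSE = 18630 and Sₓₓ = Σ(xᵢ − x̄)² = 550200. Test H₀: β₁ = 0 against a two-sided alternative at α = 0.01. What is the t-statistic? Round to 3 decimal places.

t = -2.234

SE(b₁) = √(MSE/Sₓₓ) = √(18630/550200) = 0.184012.
t = -0.411 / 0.184012 = -2.234.
df = n − 2 = 158.
Two-sided p ≈ 0.0269, which is ≥ 0.01, so fail to reject H₀.
The data do not give significant evidence of an association between weekly training distance and marathon finish time.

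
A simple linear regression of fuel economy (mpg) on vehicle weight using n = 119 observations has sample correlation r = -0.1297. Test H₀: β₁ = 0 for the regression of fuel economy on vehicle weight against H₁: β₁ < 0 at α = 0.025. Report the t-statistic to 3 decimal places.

t = -1.415

t = r·√(n − 2)/√(1 − r²) = -0.1297·√117/√0.983178 = -1.415.
df = n − 2 = 117.
One-sided p ≈ 0.0799, which is ≥ 0.025, so fail to reject H₀.
The data do not give significant evidence of a linear association between vehicle weight and fuel economy.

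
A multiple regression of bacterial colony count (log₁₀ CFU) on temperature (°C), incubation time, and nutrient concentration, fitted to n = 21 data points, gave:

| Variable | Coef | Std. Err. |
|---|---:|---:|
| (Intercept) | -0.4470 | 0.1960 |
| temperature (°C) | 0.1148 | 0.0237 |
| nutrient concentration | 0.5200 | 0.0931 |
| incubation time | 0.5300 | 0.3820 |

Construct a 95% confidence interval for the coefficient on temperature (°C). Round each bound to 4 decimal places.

Read off: b = 0.1148, SE = 0.0237 for temperature (°C).
df = n − k − 1 = 21 − 3 − 1 = 17.
t* = t_{0.025, 17} = 2.109816.
Margin = t* × SE = 2.109816 × 0.0237 = 0.050003.
CI: 0.1148 ± 0.050003 → (0.0648, 0.1648).

(0.0648, 0.1648)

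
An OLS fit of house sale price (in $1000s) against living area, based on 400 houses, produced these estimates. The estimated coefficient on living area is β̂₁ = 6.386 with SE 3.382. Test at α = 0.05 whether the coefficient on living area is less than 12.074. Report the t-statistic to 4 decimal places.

t = -1.6818

H₀: β₁ = 12.074 vs H₁: β₁ < 12.074.
t = (β̂₁ − β₁⁰)/SE = (6.386 − 12.074) / 3.382 = -1.6818.
df = n − 2 = 400 − 2 = 398.
One-sided p ≈ 0.0467, which is < 0.05, so reject H₀.
There is evidence that the true slope on living area is below 12.074 $1000s per unit.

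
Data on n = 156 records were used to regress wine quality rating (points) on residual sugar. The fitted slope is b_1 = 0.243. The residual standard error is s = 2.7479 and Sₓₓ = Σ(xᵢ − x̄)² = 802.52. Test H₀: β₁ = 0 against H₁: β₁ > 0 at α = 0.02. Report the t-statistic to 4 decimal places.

t = 2.5051

SE(b_1) = s/√Sₓₓ = 2.7479/√802.52 = 0.0970003.
t = 0.243 / 0.0970003 = 2.5051.
df = n − 2 = 154.
One-sided p ≈ 0.0066, which is < 0.02, so reject H₀.
There is evidence that the true slope on residual sugar is positive.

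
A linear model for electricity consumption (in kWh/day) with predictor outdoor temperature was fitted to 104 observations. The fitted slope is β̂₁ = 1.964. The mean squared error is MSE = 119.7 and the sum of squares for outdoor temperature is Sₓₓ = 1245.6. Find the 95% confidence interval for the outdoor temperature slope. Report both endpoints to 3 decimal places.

SE(β̂₁) = √(MSE/Sₓₓ) = √(119.7/1245.6) = 0.309997.
df = n − 2 = 102.
t* = t_{0.025, 102} = 1.983495.
Margin = t* × SE = 1.983495 × 0.309997 = 0.61488.
CI: 1.964 ± 0.61488 → (1.349, 2.579).
With 95% confidence, each one-unit increase in outdoor temperature is associated with a change of between 1.349 and 2.579 kWh/day in electricity consumption.

(1.349, 2.579)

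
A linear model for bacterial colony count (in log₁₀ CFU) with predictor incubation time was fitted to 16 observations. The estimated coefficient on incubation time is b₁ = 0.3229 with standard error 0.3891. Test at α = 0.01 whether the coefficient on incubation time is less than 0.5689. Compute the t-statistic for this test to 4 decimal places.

H₀: β₁ = 0.5689 vs H₁: β₁ < 0.5689.
t = (b₁ − β₁⁰)/SE = (0.3229 − 0.5689) / 0.3891 = -0.6322.
df = n − 2 = 16 − 2 = 14.
One-sided p ≈ 0.2687, which is ≥ 0.01, so fail to reject H₀.
The data do not give significant evidence that the true slope on incubation time is below 0.5689 log₁₀ CFU per unit.

t = -0.6322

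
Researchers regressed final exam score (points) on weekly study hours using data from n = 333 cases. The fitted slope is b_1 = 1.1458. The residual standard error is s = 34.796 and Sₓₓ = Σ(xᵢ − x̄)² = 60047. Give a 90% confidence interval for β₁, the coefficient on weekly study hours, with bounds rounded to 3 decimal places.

SE(b_1) = s/√Sₓₓ = 34.796/√60047 = 0.141998.
df = n − 2 = 331.
t* = t_{0.05, 331} = 1.64947.
Margin = t* × SE = 1.64947 × 0.141998 = 0.23422.
CI: 1.1458 ± 0.23422 → (0.912, 1.380).
With 90% confidence, each one-unit increase in weekly study hours is associated with a change of between 0.912 and 1.380 points in final exam score.

(0.912, 1.380)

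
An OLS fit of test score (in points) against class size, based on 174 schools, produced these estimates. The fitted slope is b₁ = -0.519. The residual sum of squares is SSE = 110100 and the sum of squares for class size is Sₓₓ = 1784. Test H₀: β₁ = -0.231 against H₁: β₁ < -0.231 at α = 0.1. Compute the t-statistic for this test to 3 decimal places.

MSE = SSE/(n − 2) = 110100/172 = 640.116.
SE(b₁) = √(MSE/Sₓₓ) = √(640.116/1784) = 0.599007.
t = (-0.519 − (-0.231)) / 0.599007 = -0.481.
df = n − 2 = 172.
One-sided p ≈ 0.3156, which is ≥ 0.1, so fail to reject H₀.
The data do not give significant evidence that the true slope on class size is below -0.231 points per unit.

t = -0.481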